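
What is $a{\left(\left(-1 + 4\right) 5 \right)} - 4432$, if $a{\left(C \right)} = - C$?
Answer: $-4447$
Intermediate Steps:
$a{\left(\left(-1 + 4\right) 5 \right)} - 4432 = - \left(-1 + 4\right) 5 - 4432 = - 3 \cdot 5 - 4432 = \left(-1\right) 15 - 4432 = -15 - 4432 = -4447$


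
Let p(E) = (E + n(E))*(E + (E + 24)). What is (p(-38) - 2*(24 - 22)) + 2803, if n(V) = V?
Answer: 6751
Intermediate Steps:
p(E) = 2*E*(24 + 2*E) (p(E) = (E + E)*(E + (E + 24)) = (2*E)*(E + (24 + E)) = (2*E)*(24 + 2*E) = 2*E*(24 + 2*E))
(p(-38) - 2*(24 - 22)) + 2803 = (4*(-38)*(12 - 38) - 2*(24 - 22)) + 2803 = (4*(-38)*(-26) - 2*2) + 2803 = (3952 - 4) + 2803 = 3948 + 2803 = 6751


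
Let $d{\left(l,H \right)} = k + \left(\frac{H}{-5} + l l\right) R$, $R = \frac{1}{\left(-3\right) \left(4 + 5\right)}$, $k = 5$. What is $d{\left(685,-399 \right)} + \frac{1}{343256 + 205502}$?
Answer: $- \frac{1287303405407}{74082330} \approx -17377.0$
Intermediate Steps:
$R = - \frac{1}{27}$ ($R = \frac{1}{\left(-3\right) 9} = \frac{1}{-27} = - \frac{1}{27} \approx -0.037037$)
$d{\left(l,H \right)} = 5 - \frac{l^{2}}{27} + \frac{H}{135}$ ($d{\left(l,H \right)} = 5 + \left(\frac{H}{-5} + l l\right) \left(- \frac{1}{27}\right) = 5 + \left(H \left(- \frac{1}{5}\right) + l^{2}\right) \left(- \frac{1}{27}\right) = 5 + \left(- \frac{H}{5} + l^{2}\right) \left(- \frac{1}{27}\right) = 5 + \left(l^{2} - \frac{H}{5}\right) \left(- \frac{1}{27}\right) = 5 + \left(- \frac{l^{2}}{27} + \frac{H}{135}\right) = 5 - \frac{l^{2}}{27} + \frac{H}{135}$)
$d{\left(685,-399 \right)} + \frac{1}{343256 + 205502} = \left(5 - \frac{685^{2}}{27} + \frac{1}{135} \left(-399\right)\right) + \frac{1}{343256 + 205502} = \left(5 - \frac{469225}{27} - \frac{133}{45}\right) + \frac{1}{548758} = - \frac{2345849}{135} + \frac{1}{548758} = - \frac{1287303405407}{74082330}$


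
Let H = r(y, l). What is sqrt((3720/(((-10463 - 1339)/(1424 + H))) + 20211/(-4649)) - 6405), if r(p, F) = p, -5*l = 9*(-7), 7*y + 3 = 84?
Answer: 2*I*sqrt(143452608727964099)/9144583 ≈ 82.836*I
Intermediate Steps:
y = 81/7 (y = -3/7 + (1/7)*84 = -3/7 + 12 = 81/7 ≈ 11.571)
l = 63/5 (l = -9*(-7)/5 = -1/5*(-63) = 63/5 ≈ 12.600)
H = 81/7 ≈ 11.571
sqrt((3720/(((-10463 - 1339)/(1424 + H))) + 20211/(-4649)) - 6405) = sqrt((3720/(((-10463 - 1339)/(1424 + 81/7))) + 20211/(-4649)) - 6405) = sqrt((3720/((-11802/10049/7)) + 20211*(-1/4649)) - 6405) = sqrt((3720/((-11802*7/10049)) - 20211/4649) - 6405) = sqrt((3720/(-82614/10049) - 20211/4649) - 6405) = sqrt((3720*(-10049/82614) - 20211/4649) - 6405) = sqrt((-6230380/13769 - 20211/4649) - 6405) = sqrt(-29243321879/64012081 - 6405) = sqrt(-439240700684/64012081) = 2*I*sqrt(143452608727964099)/9144583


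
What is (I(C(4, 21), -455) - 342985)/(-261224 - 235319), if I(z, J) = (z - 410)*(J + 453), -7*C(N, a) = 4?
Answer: 2395147/3475801 ≈ 0.68909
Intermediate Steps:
C(N, a) = -4/7 (C(N, a) = -⅐*4 = -4/7)
I(z, J) = (-410 + z)*(453 + J)
(I(C(4, 21), -455) - 342985)/(-261224 - 235319) = ((-185730 - 410*(-455) + 453*(-4/7) - 455*(-4/7)) - 342985)/(-261224 - 235319) = ((-185730 + 186550 - 1812/7 + 260) - 342985)/(-496543) = (5748/7 - 342985)*(-1/496543) = -2395147/7*(-1/496543) = 2395147/3475801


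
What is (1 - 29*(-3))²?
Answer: 7744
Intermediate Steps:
(1 - 29*(-3))² = (1 + 87)² = 88² = 7744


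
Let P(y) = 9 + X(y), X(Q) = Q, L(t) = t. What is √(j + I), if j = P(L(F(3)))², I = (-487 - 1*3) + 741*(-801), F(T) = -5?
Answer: 199*I*√15 ≈ 770.72*I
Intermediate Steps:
I = -594031 (I = (-487 - 3) - 593541 = -490 - 593541 = -594031)
P(y) = 9 + y
j = 16 (j = (9 - 5)² = 4² = 16)
√(j + I) = √(16 - 594031) = √(-594015) = 199*I*√15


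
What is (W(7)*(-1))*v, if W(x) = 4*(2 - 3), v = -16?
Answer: -64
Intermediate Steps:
W(x) = -4 (W(x) = 4*(-1) = -4)
(W(7)*(-1))*v = -4*(-1)*(-16) = 4*(-16) = -64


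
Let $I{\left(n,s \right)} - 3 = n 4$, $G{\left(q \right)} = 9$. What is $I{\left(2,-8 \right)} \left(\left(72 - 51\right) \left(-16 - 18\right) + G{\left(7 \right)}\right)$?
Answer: $-7755$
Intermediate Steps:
$I{\left(n,s \right)} = 3 + 4 n$ ($I{\left(n,s \right)} = 3 + n 4 = 3 + 4 n$)
$I{\left(2,-8 \right)} \left(\left(72 - 51\right) \left(-16 - 18\right) + G{\left(7 \right)}\right) = \left(3 + 4 \cdot 2\right) \left(\left(72 - 51\right) \left(-16 - 18\right) + 9\right) = \left(3 + 8\right) \left(21 \left(-34\right) + 9\right) = 11 \left(-714 + 9\right) = 11 \left(-705\right) = -7755$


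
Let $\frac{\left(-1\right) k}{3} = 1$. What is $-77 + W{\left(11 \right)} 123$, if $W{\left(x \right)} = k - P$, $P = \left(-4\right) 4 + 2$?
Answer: $1276$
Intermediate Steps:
$k = -3$ ($k = \left(-3\right) 1 = -3$)
$P = -14$ ($P = -16 + 2 = -14$)
$W{\left(x \right)} = 11$ ($W{\left(x \right)} = -3 - -14 = -3 + 14 = 11$)
$-77 + W{\left(11 \right)} 123 = -77 + 11 \cdot 123 = -77 + 1353 = 1276$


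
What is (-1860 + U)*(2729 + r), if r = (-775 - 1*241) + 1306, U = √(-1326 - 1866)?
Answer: -5615340 + 6038*I*√798 ≈ -5.6153e+6 + 1.7057e+5*I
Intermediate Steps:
U = 2*I*√798 (U = √(-3192) = 2*I*√798 ≈ 56.498*I)
r = 290 (r = (-775 - 241) + 1306 = -1016 + 1306 = 290)
(-1860 + U)*(2729 + r) = (-1860 + 2*I*√798)*(2729 + 290) = (-1860 + 2*I*√798)*3019 = -5615340 + 6038*I*√798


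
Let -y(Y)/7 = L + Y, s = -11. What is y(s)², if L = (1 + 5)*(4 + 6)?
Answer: 117649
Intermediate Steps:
L = 60 (L = 6*10 = 60)
y(Y) = -420 - 7*Y (y(Y) = -7*(60 + Y) = -420 - 7*Y)
y(s)² = (-420 - 7*(-11))² = (-420 + 77)² = (-343)² = 117649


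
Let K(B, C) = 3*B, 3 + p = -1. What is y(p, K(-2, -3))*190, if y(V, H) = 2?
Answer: 380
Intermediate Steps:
p = -4 (p = -3 - 1 = -4)
y(p, K(-2, -3))*190 = 2*190 = 380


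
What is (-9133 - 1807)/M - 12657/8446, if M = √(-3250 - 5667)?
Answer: -12657/8446 + 10940*I*√8917/8917 ≈ -1.4986 + 115.85*I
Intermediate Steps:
M = I*√8917 (M = √(-8917) = I*√8917 ≈ 94.43*I)
(-9133 - 1807)/M - 12657/8446 = (-9133 - 1807)/((I*√8917)) - 12657/8446 = -(-10940)*I*√8917/8917 - 12657*1/8446 = 10940*I*√8917/8917 - 12657/8446 = -12657/8446 + 10940*I*√8917/8917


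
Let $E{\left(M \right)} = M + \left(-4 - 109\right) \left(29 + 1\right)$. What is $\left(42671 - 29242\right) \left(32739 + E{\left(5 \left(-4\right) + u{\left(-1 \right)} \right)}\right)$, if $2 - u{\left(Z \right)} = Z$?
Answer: $393899428$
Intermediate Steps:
$u{\left(Z \right)} = 2 - Z$
$E{\left(M \right)} = -3390 + M$ ($E{\left(M \right)} = M - 3390 = -3390 + M$)
$\left(42671 - 29242\right) \left(32739 + E{\left(5 \left(-4\right) + u{\left(-1 \right)} \right)}\right) = \left(42671 - 29242\right) \left(32739 + \left(-3390 + \left(5 \left(-4\right) + \left(2 - -1\right)\right)\right)\right) = 13429 \left(32739 + \left(-3390 + \left(-20 + \left(2 + 1\right)\right)\right)\right) = 13429 \left(32739 + \left(-3390 + \left(-20 + 3\right)\right)\right) = 13429 \left(32739 - 3407\right) = 13429 \cdot 29332 = 393899428$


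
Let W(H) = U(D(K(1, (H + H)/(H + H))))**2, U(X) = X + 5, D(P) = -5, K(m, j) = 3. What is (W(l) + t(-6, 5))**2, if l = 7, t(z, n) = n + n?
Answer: 100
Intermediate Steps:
t(z, n) = 2*n
U(X) = 5 + X
W(H) = 0 (W(H) = (5 - 5)**2 = 0**2 = 0)
(W(l) + t(-6, 5))**2 = (0 + 2*5)**2 = (0 + 10)**2 = 10**2 = 100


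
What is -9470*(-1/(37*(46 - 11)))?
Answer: 1894/259 ≈ 7.3127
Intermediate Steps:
-9470*(-1/(37*(46 - 11))) = -9470/(35*(-37)) = -9470/(-1295) = -9470*(-1/1295) = 1894/259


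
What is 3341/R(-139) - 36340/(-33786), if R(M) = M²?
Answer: 407502083/326389653 ≈ 1.2485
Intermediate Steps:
3341/R(-139) - 36340/(-33786) = 3341/((-139)²) - 36340/(-33786) = 3341/19321 - 36340*(-1/33786) = 3341*(1/19321) + 18170/16893 = 3341/19321 + 18170/16893 = 407502083/326389653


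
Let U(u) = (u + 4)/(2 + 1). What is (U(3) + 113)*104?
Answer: 35984/3 ≈ 11995.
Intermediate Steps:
U(u) = 4/3 + u/3 (U(u) = (4 + u)/3 = (4 + u)*(1/3) = 4/3 + u/3)
(U(3) + 113)*104 = ((4/3 + (1/3)*3) + 113)*104 = ((4/3 + 1) + 113)*104 = (7/3 + 113)*104 = (346/3)*104 = 35984/3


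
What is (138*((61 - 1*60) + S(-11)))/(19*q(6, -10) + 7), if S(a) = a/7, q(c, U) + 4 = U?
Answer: 552/1813 ≈ 0.30447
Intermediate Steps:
q(c, U) = -4 + U
S(a) = a/7 (S(a) = a*(1/7) = a/7)
(138*((61 - 1*60) + S(-11)))/(19*q(6, -10) + 7) = (138*((61 - 1*60) + (1/7)*(-11)))/(19*(-4 - 10) + 7) = (138*((61 - 60) - 11/7))/(19*(-14) + 7) = (138*(1 - 11/7))/(-266 + 7) = (138*(-4/7))/(-259) = -552/7*(-1/259) = 552/1813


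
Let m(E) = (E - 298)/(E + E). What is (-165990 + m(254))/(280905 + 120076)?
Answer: -21080741/50924587 ≈ -0.41396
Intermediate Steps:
m(E) = (-298 + E)/(2*E) (m(E) = (-298 + E)/((2*E)) = (-298 + E)*(1/(2*E)) = (-298 + E)/(2*E))
(-165990 + m(254))/(280905 + 120076) = (-165990 + (½)*(-298 + 254)/254)/(280905 + 120076) = (-165990 + (½)*(1/254)*(-44))/400981 = (-165990 - 11/127)*(1/400981) = -21080741/127*1/400981 = -21080741/50924587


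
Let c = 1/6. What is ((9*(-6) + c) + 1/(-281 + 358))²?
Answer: 618268225/213444 ≈ 2896.6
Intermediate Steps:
c = ⅙ ≈ 0.16667
((9*(-6) + c) + 1/(-281 + 358))² = ((9*(-6) + ⅙) + 1/(-281 + 358))² = ((-54 + ⅙) + 1/77)² = (-323/6 + 1/77)² = (-24865/462)² = 618268225/213444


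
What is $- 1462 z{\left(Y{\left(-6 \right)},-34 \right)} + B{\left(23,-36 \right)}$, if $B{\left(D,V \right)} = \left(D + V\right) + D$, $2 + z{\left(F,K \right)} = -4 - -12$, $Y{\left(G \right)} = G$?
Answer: $-8762$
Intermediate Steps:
$z{\left(F,K \right)} = 6$ ($z{\left(F,K \right)} = -2 - -8 = -2 + \left(-4 + 12\right) = -2 + 8 = 6$)
$B{\left(D,V \right)} = V + 2 D$
$- 1462 z{\left(Y{\left(-6 \right)},-34 \right)} + B{\left(23,-36 \right)} = \left(-1462\right) 6 + \left(-36 + 2 \cdot 23\right) = -8772 + \left(-36 + 46\right) = -8772 + 10 = -8762$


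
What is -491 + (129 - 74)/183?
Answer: -89798/183 ≈ -490.70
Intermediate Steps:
-491 + (129 - 74)/183 = -491 + 55*(1/183) = -491 + 55/183 = -89798/183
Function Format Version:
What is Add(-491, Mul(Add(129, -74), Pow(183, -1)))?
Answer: Rational(-89798, 183) ≈ -490.70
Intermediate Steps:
Add(-491, Mul(Add(129, -74), Pow(183, -1))) = Add(-491, Mul(55, Rational(1, 183))) = Add(-491, Rational(55, 183)) = Rational(-89798, 183)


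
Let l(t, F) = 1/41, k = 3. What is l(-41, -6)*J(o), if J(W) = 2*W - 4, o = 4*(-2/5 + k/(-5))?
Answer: -12/41 ≈ -0.29268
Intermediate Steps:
o = -4 (o = 4*(-2/5 + 3/(-5)) = 4*(-2*⅕ + 3*(-⅕)) = 4*(-⅖ - ⅗) = 4*(-1) = -4)
J(W) = -4 + 2*W
l(t, F) = 1/41
l(-41, -6)*J(o) = (-4 + 2*(-4))/41 = (-4 - 8)/41 = (1/41)*(-12) = -12/41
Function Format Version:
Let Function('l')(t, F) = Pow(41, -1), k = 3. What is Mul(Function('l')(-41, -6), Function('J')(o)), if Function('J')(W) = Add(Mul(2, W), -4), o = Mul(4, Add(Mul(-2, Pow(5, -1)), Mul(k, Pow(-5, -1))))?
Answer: Rational(-12, 41) ≈ -0.29268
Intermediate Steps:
o = -4 (o = Mul(4, Add(Mul(-2, Pow(5, -1)), Mul(3, Pow(-5, -1)))) = Mul(4, Add(Mul(-2, Rational(1, 5)), Mul(3, Rational(-1, 5)))) = Mul(4, Add(Rational(-2, 5), Rational(-3, 5))) = Mul(4, -1) = -4)
Function('J')(W) = Add(-4, Mul(2, W))
Function('l')(t, F) = Rational(1, 41)
Mul(Function('l')(-41, -6), Function('J')(o)) = Mul(Rational(1, 41), Add(-4, Mul(2, -4))) = Mul(Rational(1, 41), Add(-4, -8)) = Mul(Rational(1, 41), -12) = Rational(-12, 41)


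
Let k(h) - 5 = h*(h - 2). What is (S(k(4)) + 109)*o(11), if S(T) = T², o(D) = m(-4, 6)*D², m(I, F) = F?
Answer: 201828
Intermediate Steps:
k(h) = 5 + h*(-2 + h) (k(h) = 5 + h*(h - 2) = 5 + h*(-2 + h))
o(D) = 6*D²
(S(k(4)) + 109)*o(11) = ((5 + 4² - 2*4)² + 109)*(6*11²) = ((5 + 16 - 8)² + 109)*(6*121) = (13² + 109)*726 = (169 + 109)*726 = 278*726 = 201828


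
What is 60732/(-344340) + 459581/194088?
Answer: 4068465809/1856451720 ≈ 2.1915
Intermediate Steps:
60732/(-344340) + 459581/194088 = 60732*(-1/344340) + 459581*(1/194088) = -1687/9565 + 459581/194088 = 4068465809/1856451720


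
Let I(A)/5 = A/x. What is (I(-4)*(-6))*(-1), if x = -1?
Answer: 120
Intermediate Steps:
I(A) = -5*A (I(A) = 5*(A/(-1)) = 5*(A*(-1)) = 5*(-A) = -5*A)
(I(-4)*(-6))*(-1) = (-5*(-4)*(-6))*(-1) = (20*(-6))*(-1) = -120*(-1) = 120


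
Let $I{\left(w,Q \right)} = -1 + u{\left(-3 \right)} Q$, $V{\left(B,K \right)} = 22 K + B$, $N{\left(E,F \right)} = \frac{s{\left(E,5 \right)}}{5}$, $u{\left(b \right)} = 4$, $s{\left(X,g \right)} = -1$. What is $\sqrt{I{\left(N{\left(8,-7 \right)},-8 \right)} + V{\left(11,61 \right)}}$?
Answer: $2 \sqrt{330} \approx 36.332$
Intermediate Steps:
$N{\left(E,F \right)} = - \frac{1}{5}$
$V{\left(B,K \right)} = B + 22 K$
$I{\left(w,Q \right)} = -1 + 4 Q$
$\sqrt{I{\left(N{\left(8,-7 \right)},-8 \right)} + V{\left(11,61 \right)}} = \sqrt{\left(-1 + 4 \left(-8\right)\right) + \left(11 + 22 \cdot 61\right)} = \sqrt{\left(-1 - 32\right) + \left(11 + 1342\right)} = \sqrt{-33 + 1353} = \sqrt{1320} = 2 \sqrt{330}$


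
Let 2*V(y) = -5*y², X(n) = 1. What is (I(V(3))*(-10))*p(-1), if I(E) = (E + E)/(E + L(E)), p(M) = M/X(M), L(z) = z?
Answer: 10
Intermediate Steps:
V(y) = -5*y²/2 (V(y) = (-5*y²)/2 = -5*y²/2)
p(M) = M (p(M) = M/1 = M*1 = M)
I(E) = 1 (I(E) = (E + E)/(E + E) = (2*E)/((2*E)) = (2*E)*(1/(2*E)) = 1)
(I(V(3))*(-10))*p(-1) = (1*(-10))*(-1) = -10*(-1) = 10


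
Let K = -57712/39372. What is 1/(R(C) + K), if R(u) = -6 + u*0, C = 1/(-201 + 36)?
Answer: -9843/73486 ≈ -0.13394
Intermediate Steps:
C = -1/165 (C = 1/(-165) = -1/165 ≈ -0.0060606)
K = -14428/9843 (K = -57712*1/39372 = -14428/9843 ≈ -1.4658)
R(u) = -6 (R(u) = -6 + 0 = -6)
1/(R(C) + K) = 1/(-6 - 14428/9843) = 1/(-73486/9843) = -9843/73486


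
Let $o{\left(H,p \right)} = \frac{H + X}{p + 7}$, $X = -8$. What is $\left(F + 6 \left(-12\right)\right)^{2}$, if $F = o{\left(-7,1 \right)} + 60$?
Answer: $\frac{12321}{64} \approx 192.52$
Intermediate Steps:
$o{\left(H,p \right)} = \frac{-8 + H}{7 + p}$ ($o{\left(H,p \right)} = \frac{H - 8}{p + 7} = \frac{-8 + H}{7 + p}$)
$F = \frac{465}{8}$ ($F = \frac{-8 - 7}{7 + 1} + 60 = \frac{1}{8} \left(-15\right) + 60 = - \frac{15}{8} + 60 = \frac{465}{8} \approx 58.125$)
$\left(F + 6 \left(-12\right)\right)^{2} = \left(\frac{465}{8} + 6 \left(-12\right)\right)^{2} = \left(\frac{465}{8} - 72\right)^{2} = \left(- \frac{111}{8}\right)^{2} = \frac{12321}{64}$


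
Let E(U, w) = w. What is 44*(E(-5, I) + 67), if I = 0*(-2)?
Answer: 2948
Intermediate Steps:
I = 0
44*(E(-5, I) + 67) = 44*(0 + 67) = 44*67 = 2948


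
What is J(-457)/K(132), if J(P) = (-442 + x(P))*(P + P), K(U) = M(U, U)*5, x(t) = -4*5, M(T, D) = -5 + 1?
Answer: -105567/5 ≈ -21113.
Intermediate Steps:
M(T, D) = -4
x(t) = -20
K(U) = -20 (K(U) = -4*5 = -20)
J(P) = -924*P (J(P) = (-442 - 20)*(P + P) = -924*P)
J(-457)/K(132) = -924*(-457)/(-20) = 422268*(-1/20) = -105567/5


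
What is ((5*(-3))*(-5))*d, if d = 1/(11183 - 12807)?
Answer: -75/1624 ≈ -0.046182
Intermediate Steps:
d = -1/1624 (d = 1/(-1624) = -1/1624 ≈ -0.00061576)
((5*(-3))*(-5))*d = ((5*(-3))*(-5))*(-1/1624) = -15*(-5)*(-1/1624) = 75*(-1/1624) = -75/1624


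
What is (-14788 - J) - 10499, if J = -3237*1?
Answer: -22050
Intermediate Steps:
J = -3237
(-14788 - J) - 10499 = (-14788 - 1*(-3237)) - 10499 = (-14788 + 3237) - 10499 = -11551 - 10499 = -22050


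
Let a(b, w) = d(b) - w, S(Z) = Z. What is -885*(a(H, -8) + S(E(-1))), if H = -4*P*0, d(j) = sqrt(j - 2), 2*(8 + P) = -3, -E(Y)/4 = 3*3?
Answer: 24780 - 885*I*sqrt(2) ≈ 24780.0 - 1251.6*I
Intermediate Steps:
E(Y) = -36 (E(Y) = -12*3 = -4*9 = -36)
P = -19/2 (P = -8 + (1/2)*(-3) = -8 - 3/2 = -19/2 ≈ -9.5000)
d(j) = sqrt(-2 + j)
H = 0 (H = -4*(-19/2)*0 = 38*0 = 0)
a(b, w) = sqrt(-2 + b) - w
-885*(a(H, -8) + S(E(-1))) = -885*((sqrt(-2 + 0) - 1*(-8)) - 36) = -885*((sqrt(-2) + 8) - 36) = -885*((I*sqrt(2) + 8) - 36) = -885*((8 + I*sqrt(2)) - 36) = -885*(-28 + I*sqrt(2)) = 24780 - 885*I*sqrt(2)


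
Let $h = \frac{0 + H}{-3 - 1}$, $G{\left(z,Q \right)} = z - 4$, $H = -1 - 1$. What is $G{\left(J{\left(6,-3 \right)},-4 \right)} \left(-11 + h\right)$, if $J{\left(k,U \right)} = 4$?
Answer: $0$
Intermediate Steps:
$H = -2$ ($H = -1 - 1 = -2$)
$G{\left(z,Q \right)} = -4 + z$ ($G{\left(z,Q \right)} = z - 4 = -4 + z$)
$h = \frac{1}{2}$ ($h = \frac{0 - 2}{-3 - 1} = - \frac{2}{-4} = \left(-2\right) \left(- \frac{1}{4}\right) = \frac{1}{2} \approx 0.5$)
$G{\left(J{\left(6,-3 \right)},-4 \right)} \left(-11 + h\right) = \left(-4 + 4\right) \left(-11 + \frac{1}{2}\right) = 0 \left(- \frac{21}{2}\right) = 0$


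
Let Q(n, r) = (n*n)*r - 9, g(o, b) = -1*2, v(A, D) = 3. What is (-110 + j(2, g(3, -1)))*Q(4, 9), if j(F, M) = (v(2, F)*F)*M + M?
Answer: -16740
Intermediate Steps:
g(o, b) = -2
Q(n, r) = -9 + r*n² (Q(n, r) = n²*r - 9 = r*n² - 9 = -9 + r*n²)
j(F, M) = M + 3*F*M (j(F, M) = (3*F)*M + M = 3*F*M + M = M + 3*F*M)
(-110 + j(2, g(3, -1)))*Q(4, 9) = (-110 - 2*(1 + 3*2))*(-9 + 9*4²) = (-110 - 2*(1 + 6))*(-9 + 9*16) = (-110 - 2*7)*(-9 + 144) = (-110 - 14)*135 = -124*135 = -16740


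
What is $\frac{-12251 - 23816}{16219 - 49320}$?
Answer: $\frac{36067}{33101} \approx 1.0896$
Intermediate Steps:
$\frac{-12251 - 23816}{16219 - 49320} = - \frac{36067}{-33101} = \left(-36067\right) \left(- \frac{1}{33101}\right) = \frac{36067}{33101}$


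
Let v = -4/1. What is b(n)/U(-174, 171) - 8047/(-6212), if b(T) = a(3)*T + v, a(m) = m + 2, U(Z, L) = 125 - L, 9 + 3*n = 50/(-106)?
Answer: 39199355/22717284 ≈ 1.7255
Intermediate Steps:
v = -4 (v = -4*1 = -4)
n = -502/159 (n = -3 + (50/(-106))/3 = -3 + (50*(-1/106))/3 = -3 + (⅓)*(-25/53) = -3 - 25/159 = -502/159 ≈ -3.1572)
a(m) = 2 + m
b(T) = -4 + 5*T (b(T) = (2 + 3)*T - 4 = 5*T - 4 = -4 + 5*T)
b(n)/U(-174, 171) - 8047/(-6212) = (-4 + 5*(-502/159))/(125 - 1*171) - 8047/(-6212) = (-4 - 2510/159)/(125 - 171) - 8047*(-1/6212) = -3146/159/(-46) + 8047/6212 = -3146/159*(-1/46) + 8047/6212 = 1573/3657 + 8047/6212 = 39199355/22717284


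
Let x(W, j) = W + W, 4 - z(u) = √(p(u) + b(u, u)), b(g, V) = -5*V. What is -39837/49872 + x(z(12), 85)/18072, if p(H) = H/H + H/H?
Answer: -29980637/37553616 - I*√58/9036 ≈ -0.79834 - 0.00084283*I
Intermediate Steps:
p(H) = 2 (p(H) = 1 + 1 = 2)
z(u) = 4 - √(2 - 5*u)
x(W, j) = 2*W
-39837/49872 + x(z(12), 85)/18072 = -39837/49872 + (2*(4 - √(2 - 5*12)))/18072 = -39837*1/49872 + (2*(4 - √(2 - 60)))*(1/18072) = -13279/16624 + (2*(4 - √(-58)))*(1/18072) = -13279/16624 + (2*(4 - I*√58))*(1/18072) = -13279/16624 + (8 - 2*I*√58)*(1/18072) = -13279/16624 + (1/2259 - I*√58/9036) = -29980637/37553616 - I*√58/9036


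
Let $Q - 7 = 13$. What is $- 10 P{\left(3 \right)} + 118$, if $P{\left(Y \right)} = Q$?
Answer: $-82$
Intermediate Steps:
$Q = 20$ ($Q = 7 + 13 = 20$)
$P{\left(Y \right)} = 20$
$- 10 P{\left(3 \right)} + 118 = \left(-10\right) 20 + 118 = -200 + 118 = -82$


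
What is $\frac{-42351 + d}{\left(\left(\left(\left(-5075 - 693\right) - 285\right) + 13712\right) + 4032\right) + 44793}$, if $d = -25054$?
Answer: $- \frac{67405}{56484} \approx -1.1933$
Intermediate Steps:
$\frac{-42351 + d}{\left(\left(\left(\left(-5075 - 693\right) - 285\right) + 13712\right) + 4032\right) + 44793} = \frac{-42351 - 25054}{\left(\left(\left(\left(-5075 - 693\right) - 285\right) + 13712\right) + 4032\right) + 44793} = - \frac{67405}{\left(\left(\left(-5768 - 285\right) + 13712\right) + 4032\right) + 44793} = - \frac{67405}{\left(\left(-6053 + 13712\right) + 4032\right) + 44793} = - \frac{67405}{\left(7659 + 4032\right) + 44793} = - \frac{67405}{11691 + 44793} = - \frac{67405}{56484}$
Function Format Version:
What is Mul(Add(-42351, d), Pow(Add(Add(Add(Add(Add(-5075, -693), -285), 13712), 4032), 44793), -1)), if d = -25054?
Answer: Rational(-67405, 56484) ≈ -1.1933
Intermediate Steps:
Mul(Add(-42351, d), Pow(Add(Add(Add(Add(Add(-5075, -693), -285), 13712), 4032), 44793), -1)) = Mul(Add(-42351, -25054), Pow(Add(Add(Add(Add(Add(-5075, -693), -285), 13712), 4032), 44793), -1)) = Mul(-67405, Pow(Add(Add(Add(Add(-5768, -285), 13712), 4032), 44793), -1)) = Mul(-67405, Pow(Add(Add(Add(-6053, 13712), 4032), 44793), -1)) = Mul(-67405, Pow(Add(Add(7659, 4032), 44793), -1)) = Mul(-67405, Pow(Add(11691, 44793), -1)) = Mul(-67405, Pow(56484, -1)) = Mul(-67405, Rational(1, 56484)) = Rational(-67405, 56484)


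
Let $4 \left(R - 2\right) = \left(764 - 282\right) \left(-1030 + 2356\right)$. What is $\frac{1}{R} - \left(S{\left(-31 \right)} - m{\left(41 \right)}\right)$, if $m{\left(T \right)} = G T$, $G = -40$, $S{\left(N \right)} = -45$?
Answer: $- \frac{254857074}{159785} \approx -1595.0$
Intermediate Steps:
$R = 159785$ ($R = 2 + \frac{\left(764 - 282\right) \left(-1030 + 2356\right)}{4} = 2 + \frac{482 \cdot 1326}{4} = 2 + \frac{1}{4} \cdot 639132 = 2 + 159783 = 159785$)
$m{\left(T \right)} = - 40 T$
$\frac{1}{R} - \left(S{\left(-31 \right)} - m{\left(41 \right)}\right) = \frac{1}{159785} - \left(-45 - \left(-40\right) 41\right) = \frac{1}{159785} - \left(-45 - -1640\right) = \frac{1}{159785} - \left(-45 + 1640\right) = \frac{1}{159785} - 1595 = - \frac{254857074}{159785}$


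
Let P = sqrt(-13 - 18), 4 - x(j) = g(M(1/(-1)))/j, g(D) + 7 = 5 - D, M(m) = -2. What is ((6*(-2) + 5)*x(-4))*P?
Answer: -28*I*sqrt(31) ≈ -155.9*I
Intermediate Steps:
g(D) = -2 - D (g(D) = -7 + (5 - D) = -2 - D)
x(j) = 4 (x(j) = 4 - (-2 - 1*(-2))/j = 4 - (-2 + 2)/j = 4 - 0/j = 4 - 1*0 = 4 + 0 = 4)
P = I*sqrt(31) (P = sqrt(-31) = I*sqrt(31) ≈ 5.5678*I)
((6*(-2) + 5)*x(-4))*P = ((6*(-2) + 5)*4)*(I*sqrt(31)) = ((-12 + 5)*4)*(I*sqrt(31)) = (-7*4)*(I*sqrt(31)) = -28*I*sqrt(31)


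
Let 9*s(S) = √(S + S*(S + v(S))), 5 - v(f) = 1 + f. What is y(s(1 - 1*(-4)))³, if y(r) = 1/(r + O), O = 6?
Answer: 729/205379 ≈ 0.0035495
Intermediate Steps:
v(f) = 4 - f (v(f) = 5 - (1 + f) = 5 + (-1 - f) = 4 - f)
s(S) = √5*√S/9 (s(S) = √(S + S*(S + (4 - S)))/9 = √(S + S*4)/9 = √(S + 4*S)/9 = √(5*S)/9 = (√5*√S)/9 = √5*√S/9)
y(r) = 1/(6 + r) (y(r) = 1/(r + 6) = 1/(6 + r))
y(s(1 - 1*(-4)))³ = (1/(6 + √5*√(1 - 1*(-4))/9))³ = (1/(6 + √5*√(1 + 4)/9))³ = (1/(6 + √5*√5/9))³ = (1/(6 + 5/9))³ = (1/(59/9))³ = (9/59)³ = 729/205379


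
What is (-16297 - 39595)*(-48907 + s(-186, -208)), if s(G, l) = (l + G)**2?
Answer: -5942940468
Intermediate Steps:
s(G, l) = (G + l)**2
(-16297 - 39595)*(-48907 + s(-186, -208)) = (-16297 - 39595)*(-48907 + (-186 - 208)**2) = -55892*(-48907 + (-394)**2) = -55892*(-48907 + 155236) = -55892*106329 = -5942940468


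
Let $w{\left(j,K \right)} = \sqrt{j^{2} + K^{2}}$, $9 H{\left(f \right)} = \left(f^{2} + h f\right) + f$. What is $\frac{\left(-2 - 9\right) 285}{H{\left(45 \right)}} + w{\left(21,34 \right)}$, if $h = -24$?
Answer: $- \frac{57}{2} + \sqrt{1597} \approx 11.462$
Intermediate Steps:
$H{\left(f \right)} = - \frac{23 f}{9} + \frac{f^{2}}{9}$ ($H{\left(f \right)} = \frac{\left(f^{2} - 24 f\right) + f}{9} = \frac{f^{2} - 23 f}{9} = - \frac{23 f}{9} + \frac{f^{2}}{9}$)
$w{\left(j,K \right)} = \sqrt{K^{2} + j^{2}}$
$\frac{\left(-2 - 9\right) 285}{H{\left(45 \right)}} + w{\left(21,34 \right)} = \frac{\left(-2 - 9\right) 285}{\frac{1}{9} \cdot 45 \left(-23 + 45\right)} + \sqrt{34^{2} + 21^{2}} = \frac{\left(-2 - 9\right) 285}{\frac{1}{9} \cdot 45 \cdot 22} + \sqrt{1156 + 441} = \frac{\left(-11\right) 285}{110} + \sqrt{1597} = \left(-3135\right) \frac{1}{110} + \sqrt{1597} = - \frac{57}{2} + \sqrt{1597}$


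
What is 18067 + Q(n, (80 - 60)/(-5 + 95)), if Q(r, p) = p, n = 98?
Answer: 162605/9 ≈ 18067.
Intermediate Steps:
18067 + Q(n, (80 - 60)/(-5 + 95)) = 18067 + (80 - 60)/(-5 + 95) = 18067 + 20/90 = 18067 + 20*(1/90) = 18067 + 2/9 = 162605/9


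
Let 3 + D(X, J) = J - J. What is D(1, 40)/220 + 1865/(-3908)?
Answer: -52753/107470 ≈ -0.49086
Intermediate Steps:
D(X, J) = -3 (D(X, J) = -3 + (J - J) = -3 + 0 = -3)
D(1, 40)/220 + 1865/(-3908) = -3/220 + 1865/(-3908) = -3*1/220 + 1865*(-1/3908) = -3/220 - 1865/3908 = -52753/107470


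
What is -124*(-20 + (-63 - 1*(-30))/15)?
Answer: 13764/5 ≈ 2752.8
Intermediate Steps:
-124*(-20 + (-63 - 1*(-30))/15) = -124*(-20 + (-63 + 30)*(1/15)) = -124*(-20 - 33*1/15) = -124*(-20 - 11/5) = -124*(-111/5) = 13764/5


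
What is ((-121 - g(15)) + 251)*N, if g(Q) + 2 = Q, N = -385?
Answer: -45045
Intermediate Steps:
g(Q) = -2 + Q
((-121 - g(15)) + 251)*N = ((-121 - (-2 + 15)) + 251)*(-385) = ((-121 - 1*13) + 251)*(-385) = ((-121 - 13) + 251)*(-385) = (-134 + 251)*(-385) = 117*(-385) = -45045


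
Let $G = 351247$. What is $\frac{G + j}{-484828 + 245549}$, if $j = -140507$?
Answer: $- \frac{210740}{239279} \approx -0.88073$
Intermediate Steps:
$\frac{G + j}{-484828 + 245549} = \frac{351247 - 140507}{-484828 + 245549} = \frac{210740}{-239279} = 210740 \left(- \frac{1}{239279}\right) = - \frac{210740}{239279}$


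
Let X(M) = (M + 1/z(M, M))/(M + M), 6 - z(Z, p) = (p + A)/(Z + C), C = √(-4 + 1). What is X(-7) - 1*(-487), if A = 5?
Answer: 5828401/11956 - I*√3/11956 ≈ 487.49 - 0.00014487*I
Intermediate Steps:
C = I*√3 (C = √(-3) = I*√3 ≈ 1.732*I)
z(Z, p) = 6 - (5 + p)/(Z + I*√3) (z(Z, p) = 6 - (p + 5)/(Z + I*√3) = 6 - (5 + p)/(Z + I*√3))
X(M) = (M + (M + I*√3)/(-5 + 5*M + 6*I*√3))/(2*M) (X(M) = (M + 1/((-5 - M + 6*M + 6*I*√3)/(M + I*√3)))/(M + M) = (M + 1/((-5 + 5*M + 6*I*√3)/(M + I*√3)))/((2*M)) = (M + (M + I*√3)/(-5 + 5*M + 6*I*√3))*(1/(2*M)) = (M + (M + I*√3)/(-5 + 5*M + 6*I*√3))/(2*M))
X(-7) - 1*(-487) = (½)*(-7 + I*√3 - 7*(-5 + 5*(-7) + 6*I*√3))/(-7*(-5 + 5*(-7) + 6*I*√3)) - 1*(-487) = (½)*(-⅐)*(-7 + I*√3 - 7*(-5 - 35 + 6*I*√3))/(-5 - 35 + 6*I*√3) + 487 = (½)*(-⅐)*(-7 + I*√3 - 7*(-40 + 6*I*√3))/(-40 + 6*I*√3) + 487 = (½)*(-⅐)*(-7 + I*√3 + (280 - 42*I*√3))/(-40 + 6*I*√3) + 487 = (½)*(-⅐)*(273 - 41*I*√3)/(-40 + 6*I*√3) + 487 = -(273 - 41*I*√3)/(14*(-40 + 6*I*√3)) + 487 = 487 - (273 - 41*I*√3)/(14*(-40 + 6*I*√3))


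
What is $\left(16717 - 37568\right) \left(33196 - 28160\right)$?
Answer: $-105005636$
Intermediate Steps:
$\left(16717 - 37568\right) \left(33196 - 28160\right) = \left(-20851\right) 5036 = -105005636$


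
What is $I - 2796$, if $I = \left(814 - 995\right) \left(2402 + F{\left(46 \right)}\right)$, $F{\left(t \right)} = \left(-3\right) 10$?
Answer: $-432128$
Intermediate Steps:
$F{\left(t \right)} = -30$
$I = -429332$ ($I = \left(814 - 995\right) \left(2402 - 30\right) = \left(-181\right) 2372 = -429332$)
$I - 2796 = -429332 - 2796 = -432128$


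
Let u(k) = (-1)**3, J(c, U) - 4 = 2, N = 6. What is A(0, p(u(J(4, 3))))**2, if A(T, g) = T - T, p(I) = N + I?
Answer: 0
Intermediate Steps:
J(c, U) = 6 (J(c, U) = 4 + 2 = 6)
u(k) = -1
p(I) = 6 + I
A(T, g) = 0
A(0, p(u(J(4, 3))))**2 = 0**2 = 0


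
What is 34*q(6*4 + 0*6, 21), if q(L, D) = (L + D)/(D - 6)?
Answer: 102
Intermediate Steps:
q(L, D) = (D + L)/(-6 + D)
34*q(6*4 + 0*6, 21) = 34*((21 + (6*4 + 0*6))/(-6 + 21)) = 34*((21 + (24 + 0))/15) = 34*((21 + 24)/15) = 34*((1/15)*45) = 34*3 = 102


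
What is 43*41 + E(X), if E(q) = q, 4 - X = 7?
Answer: 1760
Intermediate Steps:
X = -3 (X = 4 - 1*7 = 4 - 7 = -3)
43*41 + E(X) = 43*41 - 3 = 1763 - 3 = 1760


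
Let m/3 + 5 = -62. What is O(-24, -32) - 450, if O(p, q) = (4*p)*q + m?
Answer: 2421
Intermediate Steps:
m = -201 (m = -15 + 3*(-62) = -15 - 186 = -201)
O(p, q) = -201 + 4*p*q (O(p, q) = (4*p)*q - 201 = 4*p*q - 201 = -201 + 4*p*q)
O(-24, -32) - 450 = (-201 + 4*(-24)*(-32)) - 450 = (-201 + 3072) - 450 = 2871 - 450 = 2421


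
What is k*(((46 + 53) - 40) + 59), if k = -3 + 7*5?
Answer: 3776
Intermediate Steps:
k = 32 (k = -3 + 35 = 32)
k*(((46 + 53) - 40) + 59) = 32*(((46 + 53) - 40) + 59) = 32*((99 - 40) + 59) = 32*(59 + 59) = 32*118 = 3776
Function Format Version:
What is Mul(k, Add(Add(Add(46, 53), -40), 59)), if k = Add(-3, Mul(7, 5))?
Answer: 3776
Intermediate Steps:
k = 32 (k = Add(-3, 35) = 32)
Mul(k, Add(Add(Add(46, 53), -40), 59)) = Mul(32, Add(Add(Add(46, 53), -40), 59)) = Mul(32, Add(Add(99, -40), 59)) = Mul(32, Add(59, 59)) = Mul(32, 118) = 3776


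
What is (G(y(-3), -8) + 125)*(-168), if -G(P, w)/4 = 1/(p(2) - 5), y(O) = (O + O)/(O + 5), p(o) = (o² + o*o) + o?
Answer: -104328/5 ≈ -20866.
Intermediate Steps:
p(o) = o + 2*o² (p(o) = (o² + o²) + o = 2*o² + o = o + 2*o²)
y(O) = 2*O/(5 + O) (y(O) = (2*O)/(5 + O) = 2*O/(5 + O))
G(P, w) = -⅘ (G(P, w) = -4/(2*(1 + 2*2) - 5) = -4/(2*(1 + 4) - 5) = -4/(2*5 - 5) = -4/(10 - 5) = -4/5 = -4*⅕ = -⅘)
(G(y(-3), -8) + 125)*(-168) = (-⅘ + 125)*(-168) = (621/5)*(-168) = -104328/5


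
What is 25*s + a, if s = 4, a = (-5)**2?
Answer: 125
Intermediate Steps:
a = 25
25*s + a = 25*4 + 25 = 100 + 25 = 125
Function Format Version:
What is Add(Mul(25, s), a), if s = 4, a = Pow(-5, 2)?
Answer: 125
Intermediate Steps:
a = 25
Add(Mul(25, s), a) = Add(Mul(25, 4), 25) = Add(100, 25) = 125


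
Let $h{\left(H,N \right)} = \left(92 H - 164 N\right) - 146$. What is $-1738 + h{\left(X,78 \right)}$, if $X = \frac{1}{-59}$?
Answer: $- \frac{865976}{59} \approx -14678.0$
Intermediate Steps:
$X = - \frac{1}{59} \approx -0.016949$
$h{\left(H,N \right)} = -146 - 164 N + 92 H$ ($h{\left(H,N \right)} = \left(- 164 N + 92 H\right) - 146 = -146 - 164 N + 92 H$)
$-1738 + h{\left(X,78 \right)} = -1738 - \frac{763434}{59} = - \frac{865976}{59}$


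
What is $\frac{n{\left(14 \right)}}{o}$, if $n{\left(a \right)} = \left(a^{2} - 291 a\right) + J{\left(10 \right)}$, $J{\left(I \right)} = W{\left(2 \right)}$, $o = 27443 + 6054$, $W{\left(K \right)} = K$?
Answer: $- \frac{204}{1763} \approx -0.11571$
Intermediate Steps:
$o = 33497$
$J{\left(I \right)} = 2$
$n{\left(a \right)} = 2 + a^{2} - 291 a$ ($n{\left(a \right)} = \left(a^{2} - 291 a\right) + 2 = 2 + a^{2} - 291 a$)
$\frac{n{\left(14 \right)}}{o} = \frac{2 + 14^{2} - 4074}{33497} = \left(2 + 196 - 4074\right) \frac{1}{33497} = \left(-3876\right) \frac{1}{33497} = - \frac{204}{1763}$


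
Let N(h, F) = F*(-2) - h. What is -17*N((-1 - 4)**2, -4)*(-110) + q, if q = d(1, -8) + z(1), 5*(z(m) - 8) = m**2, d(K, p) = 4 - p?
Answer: -158849/5 ≈ -31770.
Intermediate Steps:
N(h, F) = -h - 2*F (N(h, F) = -2*F - h = -h - 2*F)
z(m) = 8 + m**2/5
q = 101/5 (q = (4 - 1*(-8)) + (8 + (1/5)*1**2) = (4 + 8) + (8 + (1/5)*1) = 12 + (8 + 1/5) = 12 + 41/5 = 101/5 ≈ 20.200)
-17*N((-1 - 4)**2, -4)*(-110) + q = -17*(-(-1 - 4)**2 - 2*(-4))*(-110) + 101/5 = -17*(-1*(-5)**2 + 8)*(-110) + 101/5 = -17*(-1*25 + 8)*(-110) + 101/5 = -17*(-25 + 8)*(-110) + 101/5 = -17*(-17)*(-110) + 101/5 = 289*(-110) + 101/5 = -31790 + 101/5 = -158849/5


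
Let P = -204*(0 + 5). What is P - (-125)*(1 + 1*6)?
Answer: -145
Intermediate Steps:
P = -1020 (P = -204*5 = -34*30 = -1020)
P - (-125)*(1 + 1*6) = -1020 - (-125)*(1 + 1*6) = -1020 - (-125)*(1 + 6) = -1020 - (-125)*7 = -1020 - 1*(-875) = -1020 + 875 = -145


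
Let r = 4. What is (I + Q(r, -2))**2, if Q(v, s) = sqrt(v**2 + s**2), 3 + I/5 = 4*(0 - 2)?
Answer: 3045 - 220*sqrt(5) ≈ 2553.1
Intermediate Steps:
I = -55 (I = -15 + 5*(4*(0 - 2)) = -15 + 5*(4*(-2)) = -15 + 5*(-8) = -15 - 40 = -55)
Q(v, s) = sqrt(s**2 + v**2)
(I + Q(r, -2))**2 = (-55 + sqrt((-2)**2 + 4**2))**2 = (-55 + sqrt(4 + 16))**2 = (-55 + sqrt(20))**2 = (-55 + 2*sqrt(5))**2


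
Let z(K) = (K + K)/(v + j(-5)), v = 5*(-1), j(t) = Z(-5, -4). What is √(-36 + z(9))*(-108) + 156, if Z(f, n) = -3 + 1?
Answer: 156 - 324*I*√210/7 ≈ 156.0 - 670.74*I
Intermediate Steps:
Z(f, n) = -2
j(t) = -2
v = -5
z(K) = -2*K/7 (z(K) = (K + K)/(-5 - 2) = (2*K)/(-7) = (2*K)*(-⅐) = -2*K/7)
√(-36 + z(9))*(-108) + 156 = √(-36 - 2/7*9)*(-108) + 156 = √(-36 - 18/7)*(-108) + 156 = √(-270/7)*(-108) + 156 = (3*I*√210/7)*(-108) + 156 = -324*I*√210/7 + 156 = 156 - 324*I*√210/7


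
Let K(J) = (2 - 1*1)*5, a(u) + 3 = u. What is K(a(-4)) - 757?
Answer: -752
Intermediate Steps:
a(u) = -3 + u
K(J) = 5 (K(J) = (2 - 1)*5 = 1*5 = 5)
K(a(-4)) - 757 = 5 - 757 = -752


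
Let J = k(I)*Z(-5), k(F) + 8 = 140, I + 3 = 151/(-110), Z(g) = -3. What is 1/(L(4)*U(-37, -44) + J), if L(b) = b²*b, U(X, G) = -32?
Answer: -1/2444 ≈ -0.00040917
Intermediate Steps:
I = -481/110 (I = -3 + 151/(-110) = -3 + 151*(-1/110) = -3 - 151/110 = -481/110 ≈ -4.3727)
k(F) = 132 (k(F) = -8 + 140 = 132)
L(b) = b³
J = -396 (J = 132*(-3) = -396)
1/(L(4)*U(-37, -44) + J) = 1/(4³*(-32) - 396) = 1/(64*(-32) - 396) = 1/(-2048 - 396) = 1/(-2444) = -1/2444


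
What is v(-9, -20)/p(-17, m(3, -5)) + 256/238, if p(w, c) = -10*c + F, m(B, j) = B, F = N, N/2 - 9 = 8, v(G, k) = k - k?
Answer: 128/119 ≈ 1.0756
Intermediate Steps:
v(G, k) = 0
N = 34 (N = 18 + 2*8 = 18 + 16 = 34)
F = 34
p(w, c) = 34 - 10*c (p(w, c) = -10*c + 34 = 34 - 10*c)
v(-9, -20)/p(-17, m(3, -5)) + 256/238 = 0/(34 - 10*3) + 256/238 = 0/(34 - 30) + 256*(1/238) = 0/4 + 128/119 = 0*(1/4) + 128/119 = 0 + 128/119 = 128/119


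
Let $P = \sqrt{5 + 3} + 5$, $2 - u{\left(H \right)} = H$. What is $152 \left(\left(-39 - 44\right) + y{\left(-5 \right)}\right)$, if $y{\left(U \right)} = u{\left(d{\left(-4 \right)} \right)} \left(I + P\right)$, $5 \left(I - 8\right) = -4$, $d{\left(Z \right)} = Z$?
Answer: $- \frac{7448}{5} + 1824 \sqrt{2} \approx 1089.9$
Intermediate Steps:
$u{\left(H \right)} = 2 - H$
$I = \frac{36}{5}$ ($I = 8 + \frac{1}{5} \left(-4\right) = 8 - \frac{4}{5} = \frac{36}{5} \approx 7.2$)
$P = 5 + 2 \sqrt{2}$ ($P = \sqrt{8} + 5 = 2 \sqrt{2} + 5 = 5 + 2 \sqrt{2} \approx 7.8284$)
$y{\left(U \right)} = \frac{366}{5} + 12 \sqrt{2}$ ($y{\left(U \right)} = \left(2 - -4\right) \left(\frac{36}{5} + \left(5 + 2 \sqrt{2}\right)\right) = \left(2 + 4\right) \left(\frac{61}{5} + 2 \sqrt{2}\right) = 6 \left(\frac{61}{5} + 2 \sqrt{2}\right) = \frac{366}{5} + 12 \sqrt{2}$)
$152 \left(\left(-39 - 44\right) + y{\left(-5 \right)}\right) = 152 \left(\left(-39 - 44\right) + \left(\frac{366}{5} + 12 \sqrt{2}\right)\right) = 152 \left(-83 + \left(\frac{366}{5} + 12 \sqrt{2}\right)\right) = 152 \left(- \frac{49}{5} + 12 \sqrt{2}\right) = - \frac{7448}{5} + 1824 \sqrt{2}$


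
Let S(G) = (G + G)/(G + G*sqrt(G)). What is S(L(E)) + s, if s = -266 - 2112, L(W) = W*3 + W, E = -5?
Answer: 4*(-1189*sqrt(5) + 594*I)/(-I + 2*sqrt(5)) ≈ -2377.9 - 0.42592*I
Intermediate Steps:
L(W) = 4*W (L(W) = 3*W + W = 4*W)
S(G) = 2*G/(G + G**(3/2)) (S(G) = (2*G)/(G + G**(3/2)) = 2*G/(G + G**(3/2)))
s = -2378
S(L(E)) + s = 2*(4*(-5))/(4*(-5) + (4*(-5))**(3/2)) - 2378 = 2*(-20)/(-20 + (-20)**(3/2)) - 2378 = 2*(-20)/(-20 - 40*I*sqrt(5)) - 2378 = -40/(-20 - 40*I*sqrt(5)) - 2378 = -2378 - 40/(-20 - 40*I*sqrt(5))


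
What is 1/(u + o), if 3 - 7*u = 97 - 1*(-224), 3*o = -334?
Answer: -21/3292 ≈ -0.0063791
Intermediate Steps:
o = -334/3 (o = (1/3)*(-334) = -334/3 ≈ -111.33)
u = -318/7 (u = 3/7 - (97 - 1*(-224))/7 = 3/7 - (97 + 224)/7 = 3/7 - 1/7*321 = 3/7 - 321/7 = -318/7 ≈ -45.429)
1/(u + o) = 1/(-318/7 - 334/3) = 1/(-3292/21) = -21/3292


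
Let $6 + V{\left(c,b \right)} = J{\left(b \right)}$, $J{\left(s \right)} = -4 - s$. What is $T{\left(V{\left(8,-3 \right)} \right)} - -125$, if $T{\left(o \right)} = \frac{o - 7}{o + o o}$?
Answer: $\frac{374}{3} \approx 124.67$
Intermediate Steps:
$V{\left(c,b \right)} = -10 - b$ ($V{\left(c,b \right)} = -6 - \left(4 + b\right) = -10 - b$)
$T{\left(o \right)} = \frac{-7 + o}{o + o^{2}}$
$T{\left(V{\left(8,-3 \right)} \right)} - -125 = \frac{-7 - 7}{\left(-10 - -3\right) \left(1 - 7\right)} - -125 = \frac{-7 + \left(-10 + 3\right)}{\left(-10 + 3\right) \left(1 + \left(-10 + 3\right)\right)} + 125 = \frac{-7 - 7}{\left(-7\right) \left(1 - 7\right)} + 125 = \left(- \frac{1}{7}\right) \frac{1}{-6} \left(-14\right) + 125 = \left(- \frac{1}{7}\right) \left(- \frac{1}{6}\right) \left(-14\right) + 125 = - \frac{1}{3} + 125 = \frac{374}{3}$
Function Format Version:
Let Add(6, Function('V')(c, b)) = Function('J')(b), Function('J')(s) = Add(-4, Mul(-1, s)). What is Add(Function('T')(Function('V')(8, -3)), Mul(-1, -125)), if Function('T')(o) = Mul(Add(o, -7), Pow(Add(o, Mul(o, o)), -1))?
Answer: Rational(374, 3) ≈ 124.67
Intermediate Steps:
Function('V')(c, b) = Add(-10, Mul(-1, b)) (Function('V')(c, b) = Add(-6, Add(-4, Mul(-1, b))) = Add(-10, Mul(-1, b)))
Function('T')(o) = Mul(Pow(Add(o, Pow(o, 2)), -1), Add(-7, o)) (Function('T')(o) = Mul(Add(-7, o), Pow(Add(o, Pow(o, 2)), -1)) = Mul(Pow(Add(o, Pow(o, 2)), -1), Add(-7, o)))
Add(Function('T')(Function('V')(8, -3)), Mul(-1, -125)) = Add(Mul(Pow(Add(-10, Mul(-1, -3)), -1), Pow(Add(1, Add(-10, Mul(-1, -3))), -1), Add(-7, Add(-10, Mul(-1, -3)))), Mul(-1, -125)) = Add(Mul(Pow(Add(-10, 3), -1), Pow(Add(1, Add(-10, 3)), -1), Add(-7, Add(-10, 3))), 125) = Add(Mul(Pow(-7, -1), Pow(Add(1, -7), -1), Add(-7, -7)), 125) = Add(Mul(Rational(-1, 7), Pow(-6, -1), -14), 125) = Add(Mul(Rational(-1, 7), Rational(-1, 6), -14), 125) = Add(Rational(-1, 3), 125) = Rational(374, 3)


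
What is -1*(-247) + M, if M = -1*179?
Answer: 68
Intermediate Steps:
M = -179
-1*(-247) + M = -1*(-247) - 179 = 247 - 179 = 68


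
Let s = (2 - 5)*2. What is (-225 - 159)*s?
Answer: 2304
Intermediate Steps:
s = -6 (s = -3*2 = -6)
(-225 - 159)*s = (-225 - 159)*(-6) = -384*(-6) = 2304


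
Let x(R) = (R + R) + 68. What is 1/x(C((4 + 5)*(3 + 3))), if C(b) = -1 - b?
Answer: -1/42 ≈ -0.023810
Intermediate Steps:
x(R) = 68 + 2*R (x(R) = 2*R + 68 = 68 + 2*R)
1/x(C((4 + 5)*(3 + 3))) = 1/(68 + 2*(-1 - (4 + 5)*(3 + 3))) = 1/(68 + 2*(-1 - 9*6)) = 1/(68 + 2*(-1 - 1*54)) = 1/(68 + 2*(-1 - 54)) = 1/(68 + 2*(-55)) = 1/(68 - 110) = 1/(-42) = -1/42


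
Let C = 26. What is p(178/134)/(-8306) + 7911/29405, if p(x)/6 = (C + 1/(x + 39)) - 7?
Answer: 84237850791/329965443430 ≈ 0.25529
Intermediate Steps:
p(x) = 114 + 6/(39 + x) (p(x) = 6*((26 + 1/(x + 39)) - 7) = 6*((26 + 1/(39 + x)) - 7) = 6*(19 + 1/(39 + x)) = 114 + 6/(39 + x))
p(178/134)/(-8306) + 7911/29405 = (6*(742 + 19*(178/134))/(39 + 178/134))/(-8306) + 7911/29405 = (6*(742 + 19*(178*(1/134)))/(39 + 178*(1/134)))*(-1/8306) + 7911*(1/29405) = (6*(742 + 19*(89/67))/(39 + 89/67))*(-1/8306) + 7911/29405 = (6*(742 + 1691/67)/(2702/67))*(-1/8306) + 7911/29405 = (6*(67/2702)*(51405/67))*(-1/8306) + 7911/29405 = (154215/1351)*(-1/8306) + 7911/29405 = -154215/11221406 + 7911/29405 = 84237850791/329965443430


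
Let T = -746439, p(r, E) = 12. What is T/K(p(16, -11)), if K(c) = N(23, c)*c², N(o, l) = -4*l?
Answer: 248813/2304 ≈ 107.99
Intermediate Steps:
K(c) = -4*c³ (K(c) = (-4*c)*c² = -4*c³)
T/K(p(16, -11)) = -746439/((-4*12³)) = -746439/((-4*1728)) = -746439/(-6912) = -746439*(-1/6912) = 248813/2304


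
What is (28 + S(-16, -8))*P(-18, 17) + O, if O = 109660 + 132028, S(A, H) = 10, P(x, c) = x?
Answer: 241004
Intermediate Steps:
O = 241688
(28 + S(-16, -8))*P(-18, 17) + O = (28 + 10)*(-18) + 241688 = 38*(-18) + 241688 = -684 + 241688 = 241004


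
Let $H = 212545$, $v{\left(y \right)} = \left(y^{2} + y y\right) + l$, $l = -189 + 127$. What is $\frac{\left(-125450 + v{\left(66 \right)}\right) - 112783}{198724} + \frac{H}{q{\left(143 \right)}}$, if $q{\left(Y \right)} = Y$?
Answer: $\frac{42204962211}{28417532} \approx 1485.2$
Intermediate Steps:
$l = -62$
$v{\left(y \right)} = -62 + 2 y^{2}$ ($v{\left(y \right)} = \left(y^{2} + y y\right) - 62 = \left(y^{2} + y^{2}\right) - 62 = 2 y^{2} - 62 = -62 + 2 y^{2}$)
$\frac{\left(-125450 + v{\left(66 \right)}\right) - 112783}{198724} + \frac{H}{q{\left(143 \right)}} = \frac{\left(-125450 - \left(62 - 2 \cdot 66^{2}\right)\right) - 112783}{198724} + \frac{212545}{143} = \left(\left(-125450 + \left(-62 + 2 \cdot 4356\right)\right) - 112783\right) \frac{1}{198724} + 212545 \cdot \frac{1}{143} = \left(\left(-125450 + \left(-62 + 8712\right)\right) - 112783\right) \frac{1}{198724} + \frac{212545}{143} = \left(\left(-125450 + 8650\right) - 112783\right) \frac{1}{198724} + \frac{212545}{143} = \left(-116800 - 112783\right) \frac{1}{198724} + \frac{212545}{143} = \left(-229583\right) \frac{1}{198724} + \frac{212545}{143} = - \frac{229583}{198724} + \frac{212545}{143} = \frac{42204962211}{28417532}$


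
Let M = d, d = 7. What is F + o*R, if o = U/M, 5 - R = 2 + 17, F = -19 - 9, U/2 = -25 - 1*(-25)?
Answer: -28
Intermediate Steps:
U = 0 (U = 2*(-25 - 1*(-25)) = 2*(-25 + 25) = 2*0 = 0)
F = -28
M = 7
R = -14 (R = 5 - (2 + 17) = 5 - 1*19 = 5 - 19 = -14)
o = 0 (o = 0/7 = 0*(⅐) = 0)
F + o*R = -28 + 0*(-14) = -28 + 0 = -28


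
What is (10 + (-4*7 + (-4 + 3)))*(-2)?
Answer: 38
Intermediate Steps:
(10 + (-4*7 + (-4 + 3)))*(-2) = (10 + (-28 - 1))*(-2) = (10 - 29)*(-2) = -19*(-2) = 38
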